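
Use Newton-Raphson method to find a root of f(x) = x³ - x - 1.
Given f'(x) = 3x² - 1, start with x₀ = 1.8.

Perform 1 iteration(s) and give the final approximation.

f(x) = x³ - x - 1
f'(x) = 3x² - 1
x₀ = 1.8

Newton-Raphson formula: x_{n+1} = x_n - f(x_n)/f'(x_n)

Iteration 1:
  f(1.800000) = 3.032000
  f'(1.800000) = 8.720000
  x_1 = 1.800000 - 3.032000/8.720000 = 1.452294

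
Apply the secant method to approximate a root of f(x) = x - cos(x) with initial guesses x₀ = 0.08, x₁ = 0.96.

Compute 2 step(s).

f(x) = x - cos(x)
x₀ = 0.08, x₁ = 0.96

Secant formula: x_{n+1} = x_n - f(x_n)(x_n - x_{n-1})/(f(x_n) - f(x_{n-1}))

Iteration 1:
  f(0.080000) = -0.916802
  f(0.960000) = 0.386480
  x_2 = 0.960000 - 0.386480×(0.960000 - 0.080000)/(0.386480 - (-0.916802))
       = 0.699042
Iteration 2:
  f(0.960000) = 0.386480
  f(0.699042) = -0.066418
  x_3 = 0.699042 - (-0.066418)×(0.699042 - 0.960000)/(-0.066418 - 0.386480)
       = 0.737311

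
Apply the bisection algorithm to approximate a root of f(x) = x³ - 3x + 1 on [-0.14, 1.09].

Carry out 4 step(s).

f(x) = x³ - 3x + 1
Initial interval: [-0.14, 1.09]

Iteration 1:
  c_1 = (-0.140000 + 1.090000)/2 = 0.475000
  f(c_1) = f(0.475000) = -0.317828
  f(a) × f(c) < 0, new interval: [-0.140000, 0.475000]
Iteration 2:
  c_2 = (-0.140000 + 0.475000)/2 = 0.167500
  f(c_2) = f(0.167500) = 0.502199
  f(a) × f(c) ≥ 0, new interval: [0.167500, 0.475000]
Iteration 3:
  c_3 = (0.167500 + 0.475000)/2 = 0.321250
  f(c_3) = f(0.321250) = 0.069404
  f(a) × f(c) ≥ 0, new interval: [0.321250, 0.475000]
Iteration 4:
  c_4 = (0.321250 + 0.475000)/2 = 0.398125
  f(c_4) = f(0.398125) = -0.131271
  f(a) × f(c) < 0, new interval: [0.321250, 0.398125]

After 4 iteration(s), the approximation is c_4 = 0.398125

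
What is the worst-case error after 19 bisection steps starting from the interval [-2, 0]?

Bisection error bound: |error| ≤ (b-a)/2^n
|error| ≤ (0 - (-2))/2^19 = 2/2^19
|error| ≤ 0.0000038147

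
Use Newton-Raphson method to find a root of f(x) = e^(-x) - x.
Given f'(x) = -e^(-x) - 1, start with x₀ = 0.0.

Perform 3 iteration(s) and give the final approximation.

f(x) = e^(-x) - x
f'(x) = -e^(-x) - 1
x₀ = 0.0

Newton-Raphson formula: x_{n+1} = x_n - f(x_n)/f'(x_n)

Iteration 1:
  f(0.000000) = 1.000000
  f'(0.000000) = -2.000000
  x_1 = 0.000000 - 1.000000/(-2.000000) = 0.500000
Iteration 2:
  f(0.500000) = 0.106531
  f'(0.500000) = -1.606531
  x_2 = 0.500000 - 0.106531/(-1.606531) = 0.566311
Iteration 3:
  f(0.566311) = 0.001305
  f'(0.566311) = -1.567616
  x_3 = 0.566311 - 0.001305/(-1.567616) = 0.567143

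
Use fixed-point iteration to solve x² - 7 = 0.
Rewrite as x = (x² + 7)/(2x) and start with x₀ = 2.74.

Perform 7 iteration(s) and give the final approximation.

Equation: x² - 7 = 0
Fixed-point form: x = (x² + 7)/(2x)
x₀ = 2.74

x_1 = g(2.740000) = 2.647372
x_2 = g(2.647372) = 2.645752
x_3 = g(2.645752) = 2.645751
x_4 = g(2.645751) = 2.645751
x_5 = g(2.645751) = 2.645751
x_6 = g(2.645751) = 2.645751
x_7 = g(2.645751) = 2.645751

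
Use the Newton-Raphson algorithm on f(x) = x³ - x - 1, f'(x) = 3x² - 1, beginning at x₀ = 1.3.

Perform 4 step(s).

f(x) = x³ - x - 1
f'(x) = 3x² - 1
x₀ = 1.3

Newton-Raphson formula: x_{n+1} = x_n - f(x_n)/f'(x_n)

Iteration 1:
  f(1.300000) = -0.103000
  f'(1.300000) = 4.070000
  x_1 = 1.300000 - (-0.103000)/4.070000 = 1.325307
Iteration 2:
  f(1.325307) = 0.002514
  f'(1.325307) = 4.269317
  x_2 = 1.325307 - 0.002514/4.269317 = 1.324718
Iteration 3:
  f(1.324718) = 0.000001
  f'(1.324718) = 4.264636
  x_3 = 1.324718 - 0.000001/4.264636 = 1.324718
Iteration 4:
  f(1.324718) = 0.000000
  f'(1.324718) = 4.264633
  x_4 = 1.324718 - 0.000000/4.264633 = 1.324718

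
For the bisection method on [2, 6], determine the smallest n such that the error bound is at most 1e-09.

We need (b-a)/2^n ≤ 1e-09
(6 - 2)/2^n ≤ 1e-09
4/2^n ≤ 1e-09
2^n ≥ 4000000000
n ≥ log₂(4000000000) = 31.90
n ≥ 32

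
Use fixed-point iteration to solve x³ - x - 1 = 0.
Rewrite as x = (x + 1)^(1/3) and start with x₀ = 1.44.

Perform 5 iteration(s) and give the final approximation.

Equation: x³ - x - 1 = 0
Fixed-point form: x = (x + 1)^(1/3)
x₀ = 1.44

x_1 = g(1.440000) = 1.346263
x_2 = g(1.346263) = 1.328798
x_3 = g(1.328798) = 1.325492
x_4 = g(1.325492) = 1.324865
x_5 = g(1.324865) = 1.324746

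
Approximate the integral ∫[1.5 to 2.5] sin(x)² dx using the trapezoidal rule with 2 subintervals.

f(x) = sin(x)²
a = 1.5, b = 2.5, n = 2
h = (b - a)/n = 0.500000

Trapezoidal rule: (h/2)[f(x₀) + 2f(x₁) + 2f(x₂) + ... + f(xₙ)]

x_0 = 1.5000, f(x_0) = 0.994996, coefficient = 1
x_1 = 2.0000, f(x_1) = 0.826822, coefficient = 2
x_2 = 2.5000, f(x_2) = 0.358169, coefficient = 1

I ≈ (0.500000/2) × 3.006809 = 0.751702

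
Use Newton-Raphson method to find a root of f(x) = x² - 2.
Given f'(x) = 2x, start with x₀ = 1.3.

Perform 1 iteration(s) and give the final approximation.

f(x) = x² - 2
f'(x) = 2x
x₀ = 1.3

Newton-Raphson formula: x_{n+1} = x_n - f(x_n)/f'(x_n)

Iteration 1:
  f(1.300000) = -0.310000
  f'(1.300000) = 2.600000
  x_1 = 1.300000 - (-0.310000)/2.600000 = 1.419231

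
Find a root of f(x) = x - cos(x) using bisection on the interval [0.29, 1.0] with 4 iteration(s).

f(x) = x - cos(x)
Initial interval: [0.29, 1.0]

Iteration 1:
  c_1 = (0.290000 + 1.000000)/2 = 0.645000
  f(c_1) = f(0.645000) = -0.154100
  f(a) × f(c) ≥ 0, new interval: [0.645000, 1.000000]
Iteration 2:
  c_2 = (0.645000 + 1.000000)/2 = 0.822500
  f(c_2) = f(0.822500) = 0.142109
  f(a) × f(c) < 0, new interval: [0.645000, 0.822500]
Iteration 3:
  c_3 = (0.645000 + 0.822500)/2 = 0.733750
  f(c_3) = f(0.733750) = -0.008918
  f(a) × f(c) ≥ 0, new interval: [0.733750, 0.822500]
Iteration 4:
  c_4 = (0.733750 + 0.822500)/2 = 0.778125
  f(c_4) = f(0.778125) = 0.065894
  f(a) × f(c) < 0, new interval: [0.733750, 0.778125]

After 4 iteration(s), the approximation is c_4 = 0.778125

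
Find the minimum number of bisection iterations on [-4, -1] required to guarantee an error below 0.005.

We need (b-a)/2^n ≤ 0.005
(-1 - (-4))/2^n ≤ 0.005
3/2^n ≤ 0.005
2^n ≥ 600
n ≥ log₂(600) = 9.23
n ≥ 10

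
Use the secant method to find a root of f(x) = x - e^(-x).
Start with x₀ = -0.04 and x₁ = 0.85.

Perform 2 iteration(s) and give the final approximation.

f(x) = x - e^(-x)
x₀ = -0.04, x₁ = 0.85

Secant formula: x_{n+1} = x_n - f(x_n)(x_n - x_{n-1})/(f(x_n) - f(x_{n-1}))

Iteration 1:
  f(-0.040000) = -1.080811
  f(0.850000) = 0.422585
  x_2 = 0.850000 - 0.422585×(0.850000 - (-0.040000))/(0.422585 - (-1.080811))
       = 0.599833
Iteration 2:
  f(0.850000) = 0.422585
  f(0.599833) = 0.050929
  x_3 = 0.599833 - 0.050929×(0.599833 - 0.850000)/(0.050929 - 0.422585)
       = 0.565551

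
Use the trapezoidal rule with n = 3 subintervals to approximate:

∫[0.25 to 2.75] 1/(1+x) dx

f(x) = 1/(1+x)
a = 0.25, b = 2.75, n = 3
h = (b - a)/n = 0.833333

Trapezoidal rule: (h/2)[f(x₀) + 2f(x₁) + 2f(x₂) + ... + f(xₙ)]

x_0 = 0.2500, f(x_0) = 0.800000, coefficient = 1
x_1 = 1.0833, f(x_1) = 0.480000, coefficient = 2
x_2 = 1.9167, f(x_2) = 0.342857, coefficient = 2
x_3 = 2.7500, f(x_3) = 0.266667, coefficient = 1

I ≈ (0.833333/2) × 2.712381 = 1.130159
Exact value: 1.098612
Error: 0.031546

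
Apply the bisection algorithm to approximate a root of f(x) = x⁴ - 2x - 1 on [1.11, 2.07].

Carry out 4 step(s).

f(x) = x⁴ - 2x - 1
Initial interval: [1.11, 2.07]

Iteration 1:
  c_1 = (1.110000 + 2.070000)/2 = 1.590000
  f(c_1) = f(1.590000) = 2.211290
  f(a) × f(c) < 0, new interval: [1.110000, 1.590000]
Iteration 2:
  c_2 = (1.110000 + 1.590000)/2 = 1.350000
  f(c_2) = f(1.350000) = -0.378494
  f(a) × f(c) ≥ 0, new interval: [1.350000, 1.590000]
Iteration 3:
  c_3 = (1.350000 + 1.590000)/2 = 1.470000
  f(c_3) = f(1.470000) = 0.729489
  f(a) × f(c) < 0, new interval: [1.350000, 1.470000]
Iteration 4:
  c_4 = (1.350000 + 1.470000)/2 = 1.410000
  f(c_4) = f(1.410000) = 0.132542
  f(a) × f(c) < 0, new interval: [1.350000, 1.410000]

After 4 iteration(s), the approximation is c_4 = 1.410000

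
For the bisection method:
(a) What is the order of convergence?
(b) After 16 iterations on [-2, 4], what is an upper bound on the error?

(a) Bisection has linear (order 1) convergence; the error is halved each step.

(b) Error bound = (b-a)/2^n = (4 - (-2))/2^{16}
    = 6/2^{16}

(a) 1 (linear); (b) error ≤ 9.16e-05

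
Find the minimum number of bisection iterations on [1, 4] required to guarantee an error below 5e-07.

We need (b-a)/2^n ≤ 5e-07
(4 - 1)/2^n ≤ 5e-07
3/2^n ≤ 5e-07
2^n ≥ 6000000
n ≥ log₂(6000000) = 22.52
n ≥ 23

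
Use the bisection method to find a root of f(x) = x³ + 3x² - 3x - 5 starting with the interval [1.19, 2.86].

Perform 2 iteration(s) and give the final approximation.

f(x) = x³ + 3x² - 3x - 5
Initial interval: [1.19, 2.86]

Iteration 1:
  c_1 = (1.190000 + 2.860000)/2 = 2.025000
  f(c_1) = f(2.025000) = 9.530641
  f(a) × f(c) < 0, new interval: [1.190000, 2.025000]
Iteration 2:
  c_2 = (1.190000 + 2.025000)/2 = 1.607500
  f(c_2) = f(1.607500) = 2.083539
  f(a) × f(c) < 0, new interval: [1.190000, 1.607500]

After 2 iteration(s), the approximation is c_2 = 1.607500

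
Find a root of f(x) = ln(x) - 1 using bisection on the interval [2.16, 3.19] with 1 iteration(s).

f(x) = ln(x) - 1
Initial interval: [2.16, 3.19]

Iteration 1:
  c_1 = (2.160000 + 3.190000)/2 = 2.675000
  f(c_1) = f(2.675000) = -0.016051
  f(a) × f(c) ≥ 0, new interval: [2.675000, 3.190000]

After 1 iteration(s), the approximation is c_1 = 2.675000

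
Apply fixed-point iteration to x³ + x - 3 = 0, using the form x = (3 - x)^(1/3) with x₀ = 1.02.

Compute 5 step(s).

Equation: x³ + x - 3 = 0
Fixed-point form: x = (3 - x)^(1/3)
x₀ = 1.02

x_1 = g(1.020000) = 1.255707
x_2 = g(1.255707) = 1.203760
x_3 = g(1.203760) = 1.215593
x_4 = g(1.215593) = 1.212918
x_5 = g(1.212918) = 1.213523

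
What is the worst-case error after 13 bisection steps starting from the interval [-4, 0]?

Bisection error bound: |error| ≤ (b-a)/2^n
|error| ≤ (0 - (-4))/2^13 = 4/2^13
|error| ≤ 0.0004882812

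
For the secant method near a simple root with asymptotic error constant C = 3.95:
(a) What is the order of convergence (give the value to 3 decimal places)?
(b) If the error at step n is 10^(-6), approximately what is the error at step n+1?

(a) Secant method has superlinear convergence with order φ = (1+√5)/2 ≈ 1.618.
    This means |e_{n+1}| ≈ C|e_n|^1.618.

(b) With |e_n| = 10^(-6) and C = 3.95:
    |e_{n+1}| ≈ 3.95 × (10^(-6))^1.618 = 3.95 × 10^(-9.71)

(a) ≈ 1.618 (golden ratio); (b) |e_{n+1}| ≈ 7.734e-10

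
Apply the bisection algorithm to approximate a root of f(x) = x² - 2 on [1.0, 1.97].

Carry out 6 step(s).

f(x) = x² - 2
Initial interval: [1.0, 1.97]

Iteration 1:
  c_1 = (1.000000 + 1.970000)/2 = 1.485000
  f(c_1) = f(1.485000) = 0.205225
  f(a) × f(c) < 0, new interval: [1.000000, 1.485000]
Iteration 2:
  c_2 = (1.000000 + 1.485000)/2 = 1.242500
  f(c_2) = f(1.242500) = -0.456194
  f(a) × f(c) ≥ 0, new interval: [1.242500, 1.485000]
Iteration 3:
  c_3 = (1.242500 + 1.485000)/2 = 1.363750
  f(c_3) = f(1.363750) = -0.140186
  f(a) × f(c) ≥ 0, new interval: [1.363750, 1.485000]
Iteration 4:
  c_4 = (1.363750 + 1.485000)/2 = 1.424375
  f(c_4) = f(1.424375) = 0.028844
  f(a) × f(c) < 0, new interval: [1.363750, 1.424375]
Iteration 5:
  c_5 = (1.363750 + 1.424375)/2 = 1.394062
  f(c_5) = f(1.394062) = -0.056590
  f(a) × f(c) ≥ 0, new interval: [1.394062, 1.424375]
Iteration 6:
  c_6 = (1.394062 + 1.424375)/2 = 1.409219
  f(c_6) = f(1.409219) = -0.014103
  f(a) × f(c) ≥ 0, new interval: [1.409219, 1.424375]

After 6 iteration(s), the approximation is c_6 = 1.409219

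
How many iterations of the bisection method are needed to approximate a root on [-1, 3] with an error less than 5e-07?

We need (b-a)/2^n ≤ 5e-07
(3 - (-1))/2^n ≤ 5e-07
4/2^n ≤ 5e-07
2^n ≥ 8000000
n ≥ log₂(8000000) = 22.93
n ≥ 23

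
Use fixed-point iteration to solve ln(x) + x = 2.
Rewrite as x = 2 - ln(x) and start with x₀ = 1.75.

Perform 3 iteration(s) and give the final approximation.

Equation: ln(x) + x = 2
Fixed-point form: x = 2 - ln(x)
x₀ = 1.75

x_1 = g(1.750000) = 1.440384
x_2 = g(1.440384) = 1.635090
x_3 = g(1.635090) = 1.508302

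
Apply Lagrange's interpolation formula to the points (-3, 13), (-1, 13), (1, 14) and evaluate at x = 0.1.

Lagrange interpolation formula:
P(x) = Σ yᵢ × Lᵢ(x)
where Lᵢ(x) = Π_{j≠i} (x - xⱼ)/(xᵢ - xⱼ)

L_0(0.1) = (0.1 - (-1))/(-3 - (-1)) × (0.1 - 1)/(-3 - 1) = -0.123750
L_1(0.1) = (0.1 - (-3))/(-1 - (-3)) × (0.1 - 1)/(-1 - 1) = 0.697500
L_2(0.1) = (0.1 - (-3))/(1 - (-3)) × (0.1 - (-1))/(1 - (-1)) = 0.426250

P(0.1) = 13×L_0(0.1) + 13×L_1(0.1) + 14×L_2(0.1)
P(0.1) = 13.426250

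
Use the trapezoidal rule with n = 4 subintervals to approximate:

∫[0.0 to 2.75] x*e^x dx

f(x) = x*e^x
a = 0.0, b = 2.75, n = 4
h = (b - a)/n = 0.687500

Trapezoidal rule: (h/2)[f(x₀) + 2f(x₁) + 2f(x₂) + ... + f(xₙ)]

x_0 = 0.0000, f(x_0) = 0.000000, coefficient = 1
x_1 = 0.6875, f(x_1) = 1.367257, coefficient = 2
x_2 = 1.3750, f(x_2) = 5.438230, coefficient = 2
x_3 = 2.0625, f(x_3) = 16.222819, coefficient = 2
x_4 = 2.7500, f(x_4) = 43.017238, coefficient = 1

I ≈ (0.687500/2) × 89.073851 = 30.619136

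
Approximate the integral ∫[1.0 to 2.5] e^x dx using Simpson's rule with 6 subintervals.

f(x) = e^x
a = 1.0, b = 2.5, n = 6
h = (b - a)/n = 0.250000

Simpson's rule: (h/3)[f(x₀) + 4f(x₁) + 2f(x₂) + ... + f(xₙ)]

x_0 = 1.0000, f(x_0) = 2.718282, coefficient = 1
x_1 = 1.2500, f(x_1) = 3.490343, coefficient = 4
x_2 = 1.5000, f(x_2) = 4.481689, coefficient = 2
x_3 = 1.7500, f(x_3) = 5.754603, coefficient = 4
x_4 = 2.0000, f(x_4) = 7.389056, coefficient = 2
x_5 = 2.2500, f(x_5) = 9.487736, coefficient = 4
x_6 = 2.5000, f(x_6) = 12.182494, coefficient = 1

I ≈ (0.250000/3) × 113.572992 = 9.464416
Exact value: 9.464212
Error: 0.000204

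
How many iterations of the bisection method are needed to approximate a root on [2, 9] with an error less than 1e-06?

We need (b-a)/2^n ≤ 1e-06
(9 - 2)/2^n ≤ 1e-06
7/2^n ≤ 1e-06
2^n ≥ 7000000
n ≥ log₂(7000000) = 22.74
n ≥ 23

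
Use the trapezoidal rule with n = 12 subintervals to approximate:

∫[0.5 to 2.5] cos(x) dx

f(x) = cos(x)
a = 0.5, b = 2.5, n = 12
h = (b - a)/n = 0.166667

Trapezoidal rule: (h/2)[f(x₀) + 2f(x₁) + 2f(x₂) + ... + f(xₙ)]

x_0 = 0.5000, f(x_0) = 0.877583, coefficient = 1
x_1 = 0.6667, f(x_1) = 0.785887, coefficient = 2
x_2 = 0.8333, f(x_2) = 0.672412, coefficient = 2
x_3 = 1.0000, f(x_3) = 0.540302, coefficient = 2
x_4 = 1.1667, f(x_4) = 0.393219, coefficient = 2
x_5 = 1.3333, f(x_5) = 0.235238, coefficient = 2
x_6 = 1.5000, f(x_6) = 0.070737, coefficient = 2
x_7 = 1.6667, f(x_7) = -0.095724, coefficient = 2
x_8 = 1.8333, f(x_8) = -0.259531, coefficient = 2
x_9 = 2.0000, f(x_9) = -0.416147, coefficient = 2
x_10 = 2.1667, f(x_10) = -0.561229, coefficient = 2
x_11 = 2.3333, f(x_11) = -0.690758, coefficient = 2
x_12 = 2.5000, f(x_12) = -0.801144, coefficient = 1

I ≈ (0.166667/2) × 1.425251 = 0.118771
Exact value: 0.119047
Error: 0.000276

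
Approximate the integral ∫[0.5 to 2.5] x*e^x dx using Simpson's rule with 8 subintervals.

f(x) = x*e^x
a = 0.5, b = 2.5, n = 8
h = (b - a)/n = 0.250000

Simpson's rule: (h/3)[f(x₀) + 4f(x₁) + 2f(x₂) + ... + f(xₙ)]

x_0 = 0.5000, f(x_0) = 0.824361, coefficient = 1
x_1 = 0.7500, f(x_1) = 1.587750, coefficient = 4
x_2 = 1.0000, f(x_2) = 2.718282, coefficient = 2
x_3 = 1.2500, f(x_3) = 4.362929, coefficient = 4
x_4 = 1.5000, f(x_4) = 6.722534, coefficient = 2
x_5 = 1.7500, f(x_5) = 10.070555, coefficient = 4
x_6 = 2.0000, f(x_6) = 14.778112, coefficient = 2
x_7 = 2.2500, f(x_7) = 21.347406, coefficient = 4
x_8 = 2.5000, f(x_8) = 30.456235, coefficient = 1

I ≈ (0.250000/3) × 229.193007 = 19.099417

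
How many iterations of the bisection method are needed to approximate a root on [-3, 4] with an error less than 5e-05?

We need (b-a)/2^n ≤ 5e-05
(4 - (-3))/2^n ≤ 5e-05
7/2^n ≤ 5e-05
2^n ≥ 140000
n ≥ log₂(140000) = 17.10
n ≥ 18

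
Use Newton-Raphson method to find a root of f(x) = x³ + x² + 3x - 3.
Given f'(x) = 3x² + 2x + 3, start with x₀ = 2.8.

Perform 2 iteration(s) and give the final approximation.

f(x) = x³ + x² + 3x - 3
f'(x) = 3x² + 2x + 3
x₀ = 2.8

Newton-Raphson formula: x_{n+1} = x_n - f(x_n)/f'(x_n)

Iteration 1:
  f(2.800000) = 35.192000
  f'(2.800000) = 32.120000
  x_1 = 2.800000 - 35.192000/32.120000 = 1.704359
Iteration 2:
  f(1.704359) = 9.968801
  f'(1.704359) = 15.123233
  x_2 = 1.704359 - 9.968801/15.123233 = 1.045187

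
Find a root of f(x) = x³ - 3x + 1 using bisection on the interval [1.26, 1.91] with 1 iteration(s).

f(x) = x³ - 3x + 1
Initial interval: [1.26, 1.91]

Iteration 1:
  c_1 = (1.260000 + 1.910000)/2 = 1.585000
  f(c_1) = f(1.585000) = 0.226877
  f(a) × f(c) < 0, new interval: [1.260000, 1.585000]

After 1 iteration(s), the approximation is c_1 = 1.585000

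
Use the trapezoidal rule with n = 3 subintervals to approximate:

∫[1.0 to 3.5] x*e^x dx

f(x) = x*e^x
a = 1.0, b = 3.5, n = 3
h = (b - a)/n = 0.833333

Trapezoidal rule: (h/2)[f(x₀) + 2f(x₁) + 2f(x₂) + ... + f(xₙ)]

x_0 = 1.0000, f(x_0) = 2.718282, coefficient = 1
x_1 = 1.8333, f(x_1) = 11.466952, coefficient = 2
x_2 = 2.6667, f(x_2) = 38.378443, coefficient = 2
x_3 = 3.5000, f(x_3) = 115.904082, coefficient = 1

I ≈ (0.833333/2) × 218.313153 = 90.963814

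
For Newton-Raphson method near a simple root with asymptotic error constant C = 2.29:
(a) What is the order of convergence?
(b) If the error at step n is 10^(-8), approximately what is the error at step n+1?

(a) Newton-Raphson has quadratic (order 2) convergence near simple roots.
    This means |e_{n+1}| ≈ C|e_n|².

(b) With |e_n| = 10^(-8) and C = 2.29:
    |e_{n+1}| ≈ 2.29 × (10^(-8))² = 2.29 × 10^(-16)

(a) 2 (quadratic); (b) |e_{n+1}| ≈ 2.290e-16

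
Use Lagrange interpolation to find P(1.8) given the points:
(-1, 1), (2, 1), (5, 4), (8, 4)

Lagrange interpolation formula:
P(x) = Σ yᵢ × Lᵢ(x)
where Lᵢ(x) = Π_{j≠i} (x - xⱼ)/(xᵢ - xⱼ)

L_0(1.8) = (1.8 - 2)/(-1 - 2) × (1.8 - 5)/(-1 - 5) × (1.8 - 8)/(-1 - 8) = 0.024494
L_1(1.8) = (1.8 - (-1))/(2 - (-1)) × (1.8 - 5)/(2 - 5) × (1.8 - 8)/(2 - 8) = 1.028741
L_2(1.8) = (1.8 - (-1))/(5 - (-1)) × (1.8 - 2)/(5 - 2) × (1.8 - 8)/(5 - 8) = -0.064296
L_3(1.8) = (1.8 - (-1))/(8 - (-1)) × (1.8 - 2)/(8 - 2) × (1.8 - 5)/(8 - 5) = 0.011062

P(1.8) = 1×L_0(1.8) + 1×L_1(1.8) + 4×L_2(1.8) + 4×L_3(1.8)
P(1.8) = 0.840296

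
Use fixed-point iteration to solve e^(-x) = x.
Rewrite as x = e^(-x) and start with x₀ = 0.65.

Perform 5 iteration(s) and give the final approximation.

Equation: e^(-x) = x
Fixed-point form: x = e^(-x)
x₀ = 0.65

x_1 = g(0.650000) = 0.522046
x_2 = g(0.522046) = 0.593306
x_3 = g(0.593306) = 0.552498
x_4 = g(0.552498) = 0.575510
x_5 = g(0.575510) = 0.562418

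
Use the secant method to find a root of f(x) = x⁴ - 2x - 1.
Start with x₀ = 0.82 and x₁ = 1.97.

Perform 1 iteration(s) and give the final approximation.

f(x) = x⁴ - 2x - 1
x₀ = 0.82, x₁ = 1.97

Secant formula: x_{n+1} = x_n - f(x_n)(x_n - x_{n-1})/(f(x_n) - f(x_{n-1}))

Iteration 1:
  f(0.820000) = -2.187878
  f(1.970000) = 10.121385
  x_2 = 1.970000 - 10.121385×(1.970000 - 0.820000)/(10.121385 - (-2.187878))
       = 1.024404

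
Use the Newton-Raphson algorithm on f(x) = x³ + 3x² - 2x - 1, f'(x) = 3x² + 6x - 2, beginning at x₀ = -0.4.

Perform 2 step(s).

f(x) = x³ + 3x² - 2x - 1
f'(x) = 3x² + 6x - 2
x₀ = -0.4

Newton-Raphson formula: x_{n+1} = x_n - f(x_n)/f'(x_n)

Iteration 1:
  f(-0.400000) = 0.216000
  f'(-0.400000) = -3.920000
  x_1 = -0.400000 - 0.216000/(-3.920000) = -0.344898
Iteration 2:
  f(-0.344898) = 0.005633
  f'(-0.344898) = -3.712524
  x_2 = -0.344898 - 0.005633/(-3.712524) = -0.343381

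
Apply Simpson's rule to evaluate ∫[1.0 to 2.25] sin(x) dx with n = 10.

f(x) = sin(x)
a = 1.0, b = 2.25, n = 10
h = (b - a)/n = 0.125000

Simpson's rule: (h/3)[f(x₀) + 4f(x₁) + 2f(x₂) + ... + f(xₙ)]

x_0 = 1.0000, f(x_0) = 0.841471, coefficient = 1
x_1 = 1.1250, f(x_1) = 0.902268, coefficient = 4
x_2 = 1.2500, f(x_2) = 0.948985, coefficient = 2
x_3 = 1.3750, f(x_3) = 0.980893, coefficient = 4
x_4 = 1.5000, f(x_4) = 0.997495, coefficient = 2
x_5 = 1.6250, f(x_5) = 0.998531, coefficient = 4
x_6 = 1.7500, f(x_6) = 0.983986, coefficient = 2
x_7 = 1.8750, f(x_7) = 0.954086, coefficient = 4
x_8 = 2.0000, f(x_8) = 0.909297, coefficient = 2
x_9 = 2.1250, f(x_9) = 0.850320, coefficient = 4
x_10 = 2.2500, f(x_10) = 0.778073, coefficient = 1

I ≈ (0.125000/3) × 28.043460 = 1.168478
Exact value: 1.168476
Error: 0.000002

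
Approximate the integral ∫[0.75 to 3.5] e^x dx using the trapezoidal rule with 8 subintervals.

f(x) = e^x
a = 0.75, b = 3.5, n = 8
h = (b - a)/n = 0.343750

Trapezoidal rule: (h/2)[f(x₀) + 2f(x₁) + 2f(x₂) + ... + f(xₙ)]

x_0 = 0.7500, f(x_0) = 2.117000, coefficient = 1
x_1 = 1.0938, f(x_1) = 2.985449, coefficient = 2
x_2 = 1.4375, f(x_2) = 4.210157, coefficient = 2
x_3 = 1.7812, f(x_3) = 5.937273, coefficient = 2
x_4 = 2.1250, f(x_4) = 8.372897, coefficient = 2
x_5 = 2.4688, f(x_5) = 11.807678, coefficient = 2
x_6 = 2.8125, f(x_6) = 16.651495, coefficient = 2
x_7 = 3.1562, f(x_7) = 23.482372, coefficient = 2
x_8 = 3.5000, f(x_8) = 33.115452, coefficient = 1

I ≈ (0.343750/2) × 182.127095 = 31.303094
Exact value: 30.998452
Error: 0.304642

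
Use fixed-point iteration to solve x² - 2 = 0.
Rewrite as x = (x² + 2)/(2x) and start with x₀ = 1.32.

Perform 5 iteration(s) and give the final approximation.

Equation: x² - 2 = 0
Fixed-point form: x = (x² + 2)/(2x)
x₀ = 1.32

x_1 = g(1.320000) = 1.417576
x_2 = g(1.417576) = 1.414218
x_3 = g(1.414218) = 1.414214
x_4 = g(1.414214) = 1.414214
x_5 = g(1.414214) = 1.414214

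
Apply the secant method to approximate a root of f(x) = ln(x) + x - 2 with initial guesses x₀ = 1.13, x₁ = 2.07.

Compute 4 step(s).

f(x) = ln(x) + x - 2
x₀ = 1.13, x₁ = 2.07

Secant formula: x_{n+1} = x_n - f(x_n)(x_n - x_{n-1})/(f(x_n) - f(x_{n-1}))

Iteration 1:
  f(1.130000) = -0.747782
  f(2.070000) = 0.797549
  x_2 = 2.070000 - 0.797549×(2.070000 - 1.130000)/(0.797549 - (-0.747782))
       = 1.584864
Iteration 2:
  f(2.070000) = 0.797549
  f(1.584864) = 0.045363
  x_3 = 1.584864 - 0.045363×(1.584864 - 2.070000)/(0.045363 - 0.797549)
       = 1.555607
Iteration 3:
  f(1.584864) = 0.045363
  f(1.555607) = -0.002528
  x_4 = 1.555607 - (-0.002528)×(1.555607 - 1.584864)/(-0.002528 - 0.045363)
       = 1.557151
Iteration 4:
  f(1.555607) = -0.002528
  f(1.557151) = 0.000009
  x_5 = 1.557151 - 0.000009×(1.557151 - 1.555607)/(0.000009 - (-0.002528))
       = 1.557146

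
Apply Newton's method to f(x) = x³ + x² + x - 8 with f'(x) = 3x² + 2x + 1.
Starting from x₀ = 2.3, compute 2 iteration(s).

f(x) = x³ + x² + x - 8
f'(x) = 3x² + 2x + 1
x₀ = 2.3

Newton-Raphson formula: x_{n+1} = x_n - f(x_n)/f'(x_n)

Iteration 1:
  f(2.300000) = 11.757000
  f'(2.300000) = 21.470000
  x_1 = 2.300000 - 11.757000/21.470000 = 1.752399
Iteration 2:
  f(1.752399) = 2.204743
  f'(1.752399) = 13.717501
  x_2 = 1.752399 - 2.204743/13.717501 = 1.591674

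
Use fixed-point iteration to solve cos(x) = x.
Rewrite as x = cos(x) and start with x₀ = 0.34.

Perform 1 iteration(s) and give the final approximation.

Equation: cos(x) = x
Fixed-point form: x = cos(x)
x₀ = 0.34

x_1 = g(0.340000) = 0.942755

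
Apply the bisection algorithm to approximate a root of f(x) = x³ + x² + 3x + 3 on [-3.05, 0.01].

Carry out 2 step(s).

f(x) = x³ + x² + 3x + 3
Initial interval: [-3.05, 0.01]

Iteration 1:
  c_1 = (-3.050000 + 0.010000)/2 = -1.520000
  f(c_1) = f(-1.520000) = -2.761408
  f(a) × f(c) ≥ 0, new interval: [-1.520000, 0.010000]
Iteration 2:
  c_2 = (-1.520000 + 0.010000)/2 = -0.755000
  f(c_2) = f(-0.755000) = 0.874656
  f(a) × f(c) < 0, new interval: [-1.520000, -0.755000]

After 2 iteration(s), the approximation is c_2 = -0.755000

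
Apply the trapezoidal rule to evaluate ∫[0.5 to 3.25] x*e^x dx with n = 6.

f(x) = x*e^x
a = 0.5, b = 3.25, n = 6
h = (b - a)/n = 0.458333

Trapezoidal rule: (h/2)[f(x₀) + 2f(x₁) + 2f(x₂) + ... + f(xₙ)]

x_0 = 0.5000, f(x_0) = 0.824361, coefficient = 1
x_1 = 0.9583, f(x_1) = 2.498708, coefficient = 2
x_2 = 1.4167, f(x_2) = 5.841417, coefficient = 2
x_3 = 1.8750, f(x_3) = 12.226536, coefficient = 2
x_4 = 2.3333, f(x_4) = 24.061937, coefficient = 2
x_5 = 2.7917, f(x_5) = 45.526995, coefficient = 2
x_6 = 3.2500, f(x_6) = 83.818605, coefficient = 1

I ≈ (0.458333/2) × 264.954150 = 60.718659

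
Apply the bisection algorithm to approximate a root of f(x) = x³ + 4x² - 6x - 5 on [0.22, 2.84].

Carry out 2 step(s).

f(x) = x³ + 4x² - 6x - 5
Initial interval: [0.22, 2.84]

Iteration 1:
  c_1 = (0.220000 + 2.840000)/2 = 1.530000
  f(c_1) = f(1.530000) = -1.234823
  f(a) × f(c) ≥ 0, new interval: [1.530000, 2.840000]
Iteration 2:
  c_2 = (1.530000 + 2.840000)/2 = 2.185000
  f(c_2) = f(2.185000) = 11.418582
  f(a) × f(c) < 0, new interval: [1.530000, 2.185000]

After 2 iteration(s), the approximation is c_2 = 2.185000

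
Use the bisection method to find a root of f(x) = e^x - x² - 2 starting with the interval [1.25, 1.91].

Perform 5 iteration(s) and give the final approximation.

f(x) = e^x - x² - 2
Initial interval: [1.25, 1.91]

Iteration 1:
  c_1 = (1.250000 + 1.910000)/2 = 1.580000
  f(c_1) = f(1.580000) = 0.358556
  f(a) × f(c) < 0, new interval: [1.250000, 1.580000]
Iteration 2:
  c_2 = (1.250000 + 1.580000)/2 = 1.415000
  f(c_2) = f(1.415000) = 0.114261
  f(a) × f(c) < 0, new interval: [1.250000, 1.415000]
Iteration 3:
  c_3 = (1.250000 + 1.415000)/2 = 1.332500
  f(c_3) = f(1.332500) = 0.014952
  f(a) × f(c) < 0, new interval: [1.250000, 1.332500]
Iteration 4:
  c_4 = (1.250000 + 1.332500)/2 = 1.291250
  f(c_4) = f(1.291250) = -0.029996
  f(a) × f(c) ≥ 0, new interval: [1.291250, 1.332500]
Iteration 5:
  c_5 = (1.291250 + 1.332500)/2 = 1.311875
  f(c_5) = f(1.311875) = -0.007887
  f(a) × f(c) ≥ 0, new interval: [1.311875, 1.332500]

After 5 iteration(s), the approximation is c_5 = 1.311875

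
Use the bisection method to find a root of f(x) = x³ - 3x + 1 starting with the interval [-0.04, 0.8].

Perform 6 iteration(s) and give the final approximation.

f(x) = x³ - 3x + 1
Initial interval: [-0.04, 0.8]

Iteration 1:
  c_1 = (-0.040000 + 0.800000)/2 = 0.380000
  f(c_1) = f(0.380000) = -0.085128
  f(a) × f(c) < 0, new interval: [-0.040000, 0.380000]
Iteration 2:
  c_2 = (-0.040000 + 0.380000)/2 = 0.170000
  f(c_2) = f(0.170000) = 0.494913
  f(a) × f(c) ≥ 0, new interval: [0.170000, 0.380000]
Iteration 3:
  c_3 = (0.170000 + 0.380000)/2 = 0.275000
  f(c_3) = f(0.275000) = 0.195797
  f(a) × f(c) ≥ 0, new interval: [0.275000, 0.380000]
Iteration 4:
  c_4 = (0.275000 + 0.380000)/2 = 0.327500
  f(c_4) = f(0.327500) = 0.052626
  f(a) × f(c) ≥ 0, new interval: [0.327500, 0.380000]
Iteration 5:
  c_5 = (0.327500 + 0.380000)/2 = 0.353750
  f(c_5) = f(0.353750) = -0.016982
  f(a) × f(c) < 0, new interval: [0.327500, 0.353750]
Iteration 6:
  c_6 = (0.327500 + 0.353750)/2 = 0.340625
  f(c_6) = f(0.340625) = 0.017646
  f(a) × f(c) ≥ 0, new interval: [0.340625, 0.353750]

After 6 iteration(s), the approximation is c_6 = 0.340625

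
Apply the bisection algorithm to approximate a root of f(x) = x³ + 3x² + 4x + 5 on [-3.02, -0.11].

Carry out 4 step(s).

f(x) = x³ + 3x² + 4x + 5
Initial interval: [-3.02, -0.11]

Iteration 1:
  c_1 = (-3.020000 + (-0.110000))/2 = -1.565000
  f(c_1) = f(-1.565000) = 2.254638
  f(a) × f(c) < 0, new interval: [-3.020000, -1.565000]
Iteration 2:
  c_2 = (-3.020000 + (-1.565000))/2 = -2.292500
  f(c_2) = f(-2.292500) = -0.451694
  f(a) × f(c) ≥ 0, new interval: [-2.292500, -1.565000]
Iteration 3:
  c_3 = (-2.292500 + (-1.565000))/2 = -1.928750
  f(c_3) = f(-1.928750) = 1.270132
  f(a) × f(c) < 0, new interval: [-2.292500, -1.928750]
Iteration 4:
  c_4 = (-2.292500 + (-1.928750))/2 = -2.110625
  f(c_4) = f(-2.110625) = 0.519433
  f(a) × f(c) < 0, new interval: [-2.292500, -2.110625]

After 4 iteration(s), the approximation is c_4 = -2.110625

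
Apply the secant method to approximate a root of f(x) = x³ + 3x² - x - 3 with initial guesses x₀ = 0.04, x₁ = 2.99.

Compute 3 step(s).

f(x) = x³ + 3x² - x - 3
x₀ = 0.04, x₁ = 2.99

Secant formula: x_{n+1} = x_n - f(x_n)(x_n - x_{n-1})/(f(x_n) - f(x_{n-1}))

Iteration 1:
  f(0.040000) = -3.035136
  f(2.990000) = 47.561199
  x_2 = 2.990000 - 47.561199×(2.990000 - 0.040000)/(47.561199 - (-3.035136))
       = 0.216962
Iteration 2:
  f(2.990000) = 47.561199
  f(0.216962) = -3.065531
  x_3 = 0.216962 - (-3.065531)×(0.216962 - 2.990000)/(-3.065531 - 47.561199)
       = 0.384874
Iteration 3:
  f(0.216962) = -3.065531
  f(0.384874) = -2.883479
  x_4 = 0.384874 - (-2.883479)×(0.384874 - 0.216962)/(-2.883479 - (-3.065531))
       = 3.044383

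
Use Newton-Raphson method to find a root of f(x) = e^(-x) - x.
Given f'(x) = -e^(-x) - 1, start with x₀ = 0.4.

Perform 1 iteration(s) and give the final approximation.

f(x) = e^(-x) - x
f'(x) = -e^(-x) - 1
x₀ = 0.4

Newton-Raphson formula: x_{n+1} = x_n - f(x_n)/f'(x_n)

Iteration 1:
  f(0.400000) = 0.270320
  f'(0.400000) = -1.670320
  x_1 = 0.400000 - 0.270320/(-1.670320) = 0.561837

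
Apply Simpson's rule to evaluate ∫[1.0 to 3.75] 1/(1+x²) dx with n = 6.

f(x) = 1/(1+x²)
a = 1.0, b = 3.75, n = 6
h = (b - a)/n = 0.458333

Simpson's rule: (h/3)[f(x₀) + 4f(x₁) + 2f(x₂) + ... + f(xₙ)]

x_0 = 1.0000, f(x_0) = 0.500000, coefficient = 1
x_1 = 1.4583, f(x_1) = 0.319822, coefficient = 4
x_2 = 1.9167, f(x_2) = 0.213967, coefficient = 2
x_3 = 2.3750, f(x_3) = 0.150588, coefficient = 4
x_4 = 2.8333, f(x_4) = 0.110769, coefficient = 2
x_5 = 3.2917, f(x_5) = 0.084495, coefficient = 4
x_6 = 3.7500, f(x_6) = 0.066390, coefficient = 1

I ≈ (0.458333/3) × 3.435484 = 0.524866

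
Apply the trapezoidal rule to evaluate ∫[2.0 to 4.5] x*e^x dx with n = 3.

f(x) = x*e^x
a = 2.0, b = 4.5, n = 3
h = (b - a)/n = 0.833333

Trapezoidal rule: (h/2)[f(x₀) + 2f(x₁) + 2f(x₂) + ... + f(xₙ)]

x_0 = 2.0000, f(x_0) = 14.778112, coefficient = 1
x_1 = 2.8333, f(x_1) = 48.172446, coefficient = 2
x_2 = 3.6667, f(x_2) = 143.444708, coefficient = 2
x_3 = 4.5000, f(x_3) = 405.077091, coefficient = 1

I ≈ (0.833333/2) × 803.089512 = 334.620630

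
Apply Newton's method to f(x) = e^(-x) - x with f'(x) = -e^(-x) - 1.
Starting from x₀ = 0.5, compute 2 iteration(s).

f(x) = e^(-x) - x
f'(x) = -e^(-x) - 1
x₀ = 0.5

Newton-Raphson formula: x_{n+1} = x_n - f(x_n)/f'(x_n)

Iteration 1:
  f(0.500000) = 0.106531
  f'(0.500000) = -1.606531
  x_1 = 0.500000 - 0.106531/(-1.606531) = 0.566311
Iteration 2:
  f(0.566311) = 0.001305
  f'(0.566311) = -1.567616
  x_2 = 0.566311 - 0.001305/(-1.567616) = 0.567143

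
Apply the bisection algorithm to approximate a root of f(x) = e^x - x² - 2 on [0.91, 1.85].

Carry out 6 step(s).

f(x) = e^x - x² - 2
Initial interval: [0.91, 1.85]

Iteration 1:
  c_1 = (0.910000 + 1.850000)/2 = 1.380000
  f(c_1) = f(1.380000) = 0.070502
  f(a) × f(c) < 0, new interval: [0.910000, 1.380000]
Iteration 2:
  c_2 = (0.910000 + 1.380000)/2 = 1.145000
  f(c_2) = f(1.145000) = -0.168584
  f(a) × f(c) ≥ 0, new interval: [1.145000, 1.380000]
Iteration 3:
  c_3 = (1.145000 + 1.380000)/2 = 1.262500
  f(c_3) = f(1.262500) = -0.059660
  f(a) × f(c) ≥ 0, new interval: [1.262500, 1.380000]
Iteration 4:
  c_4 = (1.262500 + 1.380000)/2 = 1.321250
  f(c_4) = f(1.321250) = 0.002402
  f(a) × f(c) < 0, new interval: [1.262500, 1.321250]
Iteration 5:
  c_5 = (1.262500 + 1.321250)/2 = 1.291875
  f(c_5) = f(1.291875) = -0.029337
  f(a) × f(c) ≥ 0, new interval: [1.291875, 1.321250]
Iteration 6:
  c_6 = (1.291875 + 1.321250)/2 = 1.306563
  f(c_6) = f(1.306563) = -0.013650
  f(a) × f(c) ≥ 0, new interval: [1.306563, 1.321250]

After 6 iteration(s), the approximation is c_6 = 1.306563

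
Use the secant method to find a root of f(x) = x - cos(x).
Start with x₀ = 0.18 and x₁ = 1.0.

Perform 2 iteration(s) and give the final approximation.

f(x) = x - cos(x)
x₀ = 0.18, x₁ = 1.0

Secant formula: x_{n+1} = x_n - f(x_n)(x_n - x_{n-1})/(f(x_n) - f(x_{n-1}))

Iteration 1:
  f(0.180000) = -0.803844
  f(1.000000) = 0.459698
  x_2 = 1.000000 - 0.459698×(1.000000 - 0.180000)/(0.459698 - (-0.803844))
       = 0.701670
Iteration 2:
  f(1.000000) = 0.459698
  f(0.701670) = -0.062095
  x_3 = 0.701670 - (-0.062095)×(0.701670 - 1.000000)/(-0.062095 - 0.459698)
       = 0.737172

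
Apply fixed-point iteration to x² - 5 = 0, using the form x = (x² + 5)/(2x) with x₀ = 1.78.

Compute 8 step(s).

Equation: x² - 5 = 0
Fixed-point form: x = (x² + 5)/(2x)
x₀ = 1.78

x_1 = g(1.780000) = 2.294494
x_2 = g(2.294494) = 2.236812
x_3 = g(2.236812) = 2.236068
x_4 = g(2.236068) = 2.236068
x_5 = g(2.236068) = 2.236068
x_6 = g(2.236068) = 2.236068
x_7 = g(2.236068) = 2.236068
x_8 = g(2.236068) = 2.236068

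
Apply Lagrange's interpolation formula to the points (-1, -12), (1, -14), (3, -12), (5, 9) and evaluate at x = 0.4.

Lagrange interpolation formula:
P(x) = Σ yᵢ × Lᵢ(x)
where Lᵢ(x) = Π_{j≠i} (x - xⱼ)/(xᵢ - xⱼ)

L_0(0.4) = (0.4 - 1)/(-1 - 1) × (0.4 - 3)/(-1 - 3) × (0.4 - 5)/(-1 - 5) = 0.149500
L_1(0.4) = (0.4 - (-1))/(1 - (-1)) × (0.4 - 3)/(1 - 3) × (0.4 - 5)/(1 - 5) = 1.046500
L_2(0.4) = (0.4 - (-1))/(3 - (-1)) × (0.4 - 1)/(3 - 1) × (0.4 - 5)/(3 - 5) = -0.241500
L_3(0.4) = (0.4 - (-1))/(5 - (-1)) × (0.4 - 1)/(5 - 1) × (0.4 - 3)/(5 - 3) = 0.045500

P(0.4) = (-12)×L_0(0.4) + (-14)×L_1(0.4) + (-12)×L_2(0.4) + 9×L_3(0.4)
P(0.4) = -13.137500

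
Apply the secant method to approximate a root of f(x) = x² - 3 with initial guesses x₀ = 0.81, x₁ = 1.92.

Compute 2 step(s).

f(x) = x² - 3
x₀ = 0.81, x₁ = 1.92

Secant formula: x_{n+1} = x_n - f(x_n)(x_n - x_{n-1})/(f(x_n) - f(x_{n-1}))

Iteration 1:
  f(0.810000) = -2.343900
  f(1.920000) = 0.686400
  x_2 = 1.920000 - 0.686400×(1.920000 - 0.810000)/(0.686400 - (-2.343900))
       = 1.668571
Iteration 2:
  f(1.920000) = 0.686400
  f(1.668571) = -0.215869
  x_3 = 1.668571 - (-0.215869)×(1.668571 - 1.920000)/(-0.215869 - 0.686400)
       = 1.728726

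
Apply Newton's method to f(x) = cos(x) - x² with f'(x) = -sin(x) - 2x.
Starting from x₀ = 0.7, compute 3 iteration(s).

f(x) = cos(x) - x²
f'(x) = -sin(x) - 2x
x₀ = 0.7

Newton-Raphson formula: x_{n+1} = x_n - f(x_n)/f'(x_n)

Iteration 1:
  f(0.700000) = 0.274842
  f'(0.700000) = -2.044218
  x_1 = 0.700000 - 0.274842/(-2.044218) = 0.834449
Iteration 2:
  f(0.834449) = -0.024718
  f'(0.834449) = -2.409823
  x_2 = 0.834449 - (-0.024718)/(-2.409823) = 0.824191
Iteration 3:
  f(0.824191) = -0.000141
  f'(0.824191) = -2.382382
  x_3 = 0.824191 - (-0.000141)/(-2.382382) = 0.824132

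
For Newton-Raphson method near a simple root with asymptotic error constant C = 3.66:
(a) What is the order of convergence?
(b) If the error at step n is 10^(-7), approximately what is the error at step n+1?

(a) Newton-Raphson has quadratic (order 2) convergence near simple roots.
    This means |e_{n+1}| ≈ C|e_n|².

(b) With |e_n| = 10^(-7) and C = 3.66:
    |e_{n+1}| ≈ 3.66 × (10^(-7))² = 3.66 × 10^(-14)

(a) 2 (quadratic); (b) |e_{n+1}| ≈ 3.660e-14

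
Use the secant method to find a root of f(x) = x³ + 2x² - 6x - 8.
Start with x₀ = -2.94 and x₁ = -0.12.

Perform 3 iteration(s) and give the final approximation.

f(x) = x³ + 2x² - 6x - 8
x₀ = -2.94, x₁ = -0.12

Secant formula: x_{n+1} = x_n - f(x_n)(x_n - x_{n-1})/(f(x_n) - f(x_{n-1}))

Iteration 1:
  f(-2.940000) = 1.515016
  f(-0.120000) = -7.252928
  x_2 = -0.120000 - (-7.252928)×(-0.120000 - (-2.940000))/(-7.252928 - 1.515016)
       = -2.452731
Iteration 2:
  f(-0.120000) = -7.252928
  f(-2.452731) = 3.992806
  x_3 = -2.452731 - 3.992806×(-2.452731 - (-0.120000))/(3.992806 - (-7.252928))
       = -1.624493
Iteration 3:
  f(-2.452731) = 3.992806
  f(-1.624493) = 2.737914
  x_4 = -1.624493 - 2.737914×(-1.624493 - (-2.452731))/(2.737914 - 3.992806)
       = 0.182550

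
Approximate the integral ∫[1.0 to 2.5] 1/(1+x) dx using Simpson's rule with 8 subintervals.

f(x) = 1/(1+x)
a = 1.0, b = 2.5, n = 8
h = (b - a)/n = 0.187500

Simpson's rule: (h/3)[f(x₀) + 4f(x₁) + 2f(x₂) + ... + f(xₙ)]

x_0 = 1.0000, f(x_0) = 0.500000, coefficient = 1
x_1 = 1.1875, f(x_1) = 0.457143, coefficient = 4
x_2 = 1.3750, f(x_2) = 0.421053, coefficient = 2
x_3 = 1.5625, f(x_3) = 0.390244, coefficient = 4
x_4 = 1.7500, f(x_4) = 0.363636, coefficient = 2
x_5 = 1.9375, f(x_5) = 0.340426, coefficient = 4
x_6 = 2.1250, f(x_6) = 0.320000, coefficient = 2
x_7 = 2.3125, f(x_7) = 0.301887, coefficient = 4
x_8 = 2.5000, f(x_8) = 0.285714, coefficient = 1

I ≈ (0.187500/3) × 8.953889 = 0.559618
Exact value: 0.559616
Error: 0.000002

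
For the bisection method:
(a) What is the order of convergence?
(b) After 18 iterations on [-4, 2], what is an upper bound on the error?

(a) Bisection has linear (order 1) convergence; the error is halved each step.

(b) Error bound = (b-a)/2^n = (2 - (-4))/2^{18}
    = 6/2^{18}

(a) 1 (linear); (b) error ≤ 2.29e-05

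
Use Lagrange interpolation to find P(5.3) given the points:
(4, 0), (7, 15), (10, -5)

Lagrange interpolation formula:
P(x) = Σ yᵢ × Lᵢ(x)
where Lᵢ(x) = Π_{j≠i} (x - xⱼ)/(xᵢ - xⱼ)

L_0(5.3) = (5.3 - 7)/(4 - 7) × (5.3 - 10)/(4 - 10) = 0.443889
L_1(5.3) = (5.3 - 4)/(7 - 4) × (5.3 - 10)/(7 - 10) = 0.678889
L_2(5.3) = (5.3 - 4)/(10 - 4) × (5.3 - 7)/(10 - 7) = -0.122778

P(5.3) = 0×L_0(5.3) + 15×L_1(5.3) + (-5)×L_2(5.3)
P(5.3) = 10.797222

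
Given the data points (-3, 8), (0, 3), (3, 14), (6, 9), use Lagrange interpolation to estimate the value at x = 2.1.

Lagrange interpolation formula:
P(x) = Σ yᵢ × Lᵢ(x)
where Lᵢ(x) = Π_{j≠i} (x - xⱼ)/(xᵢ - xⱼ)

L_0(2.1) = (2.1 - 0)/(-3 - 0) × (2.1 - 3)/(-3 - 3) × (2.1 - 6)/(-3 - 6) = -0.045500
L_1(2.1) = (2.1 - (-3))/(0 - (-3)) × (2.1 - 3)/(0 - 3) × (2.1 - 6)/(0 - 6) = 0.331500
L_2(2.1) = (2.1 - (-3))/(3 - (-3)) × (2.1 - 0)/(3 - 0) × (2.1 - 6)/(3 - 6) = 0.773500
L_3(2.1) = (2.1 - (-3))/(6 - (-3)) × (2.1 - 0)/(6 - 0) × (2.1 - 3)/(6 - 3) = -0.059500

P(2.1) = 8×L_0(2.1) + 3×L_1(2.1) + 14×L_2(2.1) + 9×L_3(2.1)
P(2.1) = 10.924000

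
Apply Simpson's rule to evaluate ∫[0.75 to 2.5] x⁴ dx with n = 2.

f(x) = x⁴
a = 0.75, b = 2.5, n = 2
h = (b - a)/n = 0.875000

Simpson's rule: (h/3)[f(x₀) + 4f(x₁) + 2f(x₂) + ... + f(xₙ)]

x_0 = 0.7500, f(x_0) = 0.316406, coefficient = 1
x_1 = 1.6250, f(x_1) = 6.972900, coefficient = 4
x_2 = 2.5000, f(x_2) = 39.062500, coefficient = 1

I ≈ (0.875000/3) × 67.270508 = 19.620565
Exact value: 19.483789
Error: 0.136776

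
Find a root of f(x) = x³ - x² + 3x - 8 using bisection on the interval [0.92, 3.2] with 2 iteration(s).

f(x) = x³ - x² + 3x - 8
Initial interval: [0.92, 3.2]

Iteration 1:
  c_1 = (0.920000 + 3.200000)/2 = 2.060000
  f(c_1) = f(2.060000) = 2.678216
  f(a) × f(c) < 0, new interval: [0.920000, 2.060000]
Iteration 2:
  c_2 = (0.920000 + 2.060000)/2 = 1.490000
  f(c_2) = f(1.490000) = -2.442151
  f(a) × f(c) ≥ 0, new interval: [1.490000, 2.060000]

After 2 iteration(s), the approximation is c_2 = 1.490000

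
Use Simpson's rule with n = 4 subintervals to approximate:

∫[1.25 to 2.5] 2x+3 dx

f(x) = 2x+3
a = 1.25, b = 2.5, n = 4
h = (b - a)/n = 0.312500

Simpson's rule: (h/3)[f(x₀) + 4f(x₁) + 2f(x₂) + ... + f(xₙ)]

x_0 = 1.2500, f(x_0) = 5.500000, coefficient = 1
x_1 = 1.5625, f(x_1) = 6.125000, coefficient = 4
x_2 = 1.8750, f(x_2) = 6.750000, coefficient = 2
x_3 = 2.1875, f(x_3) = 7.375000, coefficient = 4
x_4 = 2.5000, f(x_4) = 8.000000, coefficient = 1

I ≈ (0.312500/3) × 81.000000 = 8.437500
Exact value: 8.437500
Error: 0.000000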